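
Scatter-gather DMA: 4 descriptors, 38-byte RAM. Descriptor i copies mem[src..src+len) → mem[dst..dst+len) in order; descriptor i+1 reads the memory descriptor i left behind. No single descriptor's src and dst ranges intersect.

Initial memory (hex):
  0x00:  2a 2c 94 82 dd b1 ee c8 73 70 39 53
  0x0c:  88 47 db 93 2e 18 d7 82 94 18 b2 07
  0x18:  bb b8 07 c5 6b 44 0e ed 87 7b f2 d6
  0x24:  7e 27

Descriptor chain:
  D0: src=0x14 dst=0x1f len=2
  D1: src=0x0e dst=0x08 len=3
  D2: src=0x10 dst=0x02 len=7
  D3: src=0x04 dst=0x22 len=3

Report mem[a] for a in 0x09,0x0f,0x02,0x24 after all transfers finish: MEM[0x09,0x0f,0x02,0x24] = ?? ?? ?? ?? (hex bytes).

MEM[0x09,0x0f,0x02,0x24] = 93 93 2e 94

D0: mem[0x1f..0x20] <- [94 18]
D1: mem[0x08..0x0a] <- [db 93 2e]
D2: mem[0x02..0x08] <- [2e 18 d7 82 94 18 b2]
D3: mem[0x22..0x24] <- [d7 82 94]
query mem[0x09]=0x93, mem[0x0f]=0x93, mem[0x02]=0x2e, mem[0x24]=0x94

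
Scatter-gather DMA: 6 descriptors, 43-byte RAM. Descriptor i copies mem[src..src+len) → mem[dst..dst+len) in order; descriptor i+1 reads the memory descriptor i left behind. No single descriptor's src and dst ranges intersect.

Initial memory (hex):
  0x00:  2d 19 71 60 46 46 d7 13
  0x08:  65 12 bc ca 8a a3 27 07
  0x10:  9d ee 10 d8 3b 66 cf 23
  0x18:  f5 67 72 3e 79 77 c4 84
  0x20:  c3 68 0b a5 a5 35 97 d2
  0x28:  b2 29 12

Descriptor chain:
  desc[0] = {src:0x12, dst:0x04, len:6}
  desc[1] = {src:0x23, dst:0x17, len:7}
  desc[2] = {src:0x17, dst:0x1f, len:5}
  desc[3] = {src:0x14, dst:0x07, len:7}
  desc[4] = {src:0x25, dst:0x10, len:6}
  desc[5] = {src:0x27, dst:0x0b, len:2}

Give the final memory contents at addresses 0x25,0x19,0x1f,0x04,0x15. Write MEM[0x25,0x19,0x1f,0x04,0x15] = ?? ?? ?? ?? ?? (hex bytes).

MEM[0x25,0x19,0x1f,0x04,0x15] = 35 35 a5 10 12

[0] 0x12->0x04 len=6 : 10 d8 3b 66 cf 23
[1] 0x23->0x17 len=7 : a5 a5 35 97 d2 b2 29
[2] 0x17->0x1f len=5 : a5 a5 35 97 d2
[3] 0x14->0x07 len=7 : 3b 66 cf a5 a5 35 97
[4] 0x25->0x10 len=6 : 35 97 d2 b2 29 12
[5] 0x27->0x0b len=2 : d2 b2
query mem[0x25]=0x35, mem[0x19]=0x35, mem[0x1f]=0xa5, mem[0x04]=0x10, mem[0x15]=0x12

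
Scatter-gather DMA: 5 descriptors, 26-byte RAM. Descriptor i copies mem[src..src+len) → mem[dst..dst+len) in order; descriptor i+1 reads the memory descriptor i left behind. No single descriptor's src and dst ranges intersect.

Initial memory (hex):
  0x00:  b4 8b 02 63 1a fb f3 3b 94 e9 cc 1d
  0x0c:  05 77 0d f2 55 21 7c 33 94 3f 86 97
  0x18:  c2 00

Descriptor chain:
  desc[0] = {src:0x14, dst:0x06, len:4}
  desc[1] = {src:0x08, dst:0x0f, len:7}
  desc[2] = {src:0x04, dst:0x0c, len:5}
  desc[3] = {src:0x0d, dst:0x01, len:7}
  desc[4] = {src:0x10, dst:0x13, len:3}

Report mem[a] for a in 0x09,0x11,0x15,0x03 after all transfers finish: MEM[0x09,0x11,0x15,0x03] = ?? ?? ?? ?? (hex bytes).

MEM[0x09,0x11,0x15,0x03] = 97 cc 1d 3f

[0] 0x14->0x06 len=4 : 94 3f 86 97
[1] 0x08->0x0f len=7 : 86 97 cc 1d 05 77 0d
[2] 0x04->0x0c len=5 : 1a fb 94 3f 86
[3] 0x0d->0x01 len=7 : fb 94 3f 86 cc 1d 05
[4] 0x10->0x13 len=3 : 86 cc 1d
query mem[0x09]=0x97, mem[0x11]=0xcc, mem[0x15]=0x1d, mem[0x03]=0x3f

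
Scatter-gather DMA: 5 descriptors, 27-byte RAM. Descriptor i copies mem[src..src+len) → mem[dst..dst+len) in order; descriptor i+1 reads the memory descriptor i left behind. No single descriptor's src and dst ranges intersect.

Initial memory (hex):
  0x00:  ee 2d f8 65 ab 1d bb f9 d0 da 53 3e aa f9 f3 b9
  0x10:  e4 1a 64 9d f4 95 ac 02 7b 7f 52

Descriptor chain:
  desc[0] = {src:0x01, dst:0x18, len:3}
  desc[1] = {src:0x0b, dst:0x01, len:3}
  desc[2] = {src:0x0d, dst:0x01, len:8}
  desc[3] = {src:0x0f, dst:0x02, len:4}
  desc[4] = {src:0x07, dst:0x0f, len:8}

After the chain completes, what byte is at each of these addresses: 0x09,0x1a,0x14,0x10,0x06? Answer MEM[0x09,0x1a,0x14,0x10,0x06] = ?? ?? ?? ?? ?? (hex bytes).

D0: mem[0x18..0x1a] <- [2d f8 65]
D1: mem[0x01..0x03] <- [3e aa f9]
D2: mem[0x01..0x08] <- [f9 f3 b9 e4 1a 64 9d f4]
D3: mem[0x02..0x05] <- [b9 e4 1a 64]
D4: mem[0x0f..0x16] <- [9d f4 da 53 3e aa f9 f3]
query mem[0x09]=0xda, mem[0x1a]=0x65, mem[0x14]=0xaa, mem[0x10]=0xf4, mem[0x06]=0x64

MEM[0x09,0x1a,0x14,0x10,0x06] = da 65 aa f4 64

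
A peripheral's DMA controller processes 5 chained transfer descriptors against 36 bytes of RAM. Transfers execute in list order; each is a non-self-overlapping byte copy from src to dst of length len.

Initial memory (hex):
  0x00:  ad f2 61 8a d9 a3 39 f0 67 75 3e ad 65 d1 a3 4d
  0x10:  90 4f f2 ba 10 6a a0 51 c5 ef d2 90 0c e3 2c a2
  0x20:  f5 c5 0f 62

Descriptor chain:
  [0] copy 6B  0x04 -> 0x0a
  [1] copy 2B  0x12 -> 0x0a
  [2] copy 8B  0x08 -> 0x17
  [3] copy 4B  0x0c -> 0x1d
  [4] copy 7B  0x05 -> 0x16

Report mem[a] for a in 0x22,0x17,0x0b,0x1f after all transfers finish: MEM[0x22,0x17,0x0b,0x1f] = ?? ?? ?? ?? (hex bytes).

#0 dst[0x0a+6] := {0xd9,0xa3,0x39,0xf0,0x67,0x75}
#1 dst[0x0a+2] := {0xf2,0xba}
#2 dst[0x17+8] := {0x67,0x75,0xf2,0xba,0x39,0xf0,0x67,0x75}
#3 dst[0x1d+4] := {0x39,0xf0,0x67,0x75}
#4 dst[0x16+7] := {0xa3,0x39,0xf0,0x67,0x75,0xf2,0xba}
query mem[0x22]=0x0f, mem[0x17]=0x39, mem[0x0b]=0xba, mem[0x1f]=0x67

MEM[0x22,0x17,0x0b,0x1f] = 0f 39 ba 67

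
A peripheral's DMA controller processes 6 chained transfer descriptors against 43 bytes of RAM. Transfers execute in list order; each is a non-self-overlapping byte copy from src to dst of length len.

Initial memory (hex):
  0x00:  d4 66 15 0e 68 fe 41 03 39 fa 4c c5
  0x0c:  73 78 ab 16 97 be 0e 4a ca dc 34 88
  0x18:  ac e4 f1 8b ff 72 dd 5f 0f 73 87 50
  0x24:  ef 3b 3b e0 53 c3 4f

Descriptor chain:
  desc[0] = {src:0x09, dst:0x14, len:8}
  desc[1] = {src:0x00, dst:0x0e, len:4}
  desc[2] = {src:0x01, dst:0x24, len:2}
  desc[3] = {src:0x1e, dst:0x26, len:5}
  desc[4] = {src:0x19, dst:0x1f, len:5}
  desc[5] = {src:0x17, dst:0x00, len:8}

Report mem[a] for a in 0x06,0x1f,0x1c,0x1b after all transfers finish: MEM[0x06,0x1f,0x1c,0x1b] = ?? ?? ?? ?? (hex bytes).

MEM[0x06,0x1f,0x1c,0x1b] = 72 ab ff 97

#0 dst[0x14+8] := {0xfa,0x4c,0xc5,0x73,0x78,0xab,0x16,0x97}
#1 dst[0x0e+4] := {0xd4,0x66,0x15,0x0e}
#2 dst[0x24+2] := {0x66,0x15}
#3 dst[0x26+5] := {0xdd,0x5f,0x0f,0x73,0x87}
#4 dst[0x1f+5] := {0xab,0x16,0x97,0xff,0x72}
#5 dst[0x00+8] := {0x73,0x78,0xab,0x16,0x97,0xff,0x72,0xdd}
query mem[0x06]=0x72, mem[0x1f]=0xab, mem[0x1c]=0xff, mem[0x1b]=0x97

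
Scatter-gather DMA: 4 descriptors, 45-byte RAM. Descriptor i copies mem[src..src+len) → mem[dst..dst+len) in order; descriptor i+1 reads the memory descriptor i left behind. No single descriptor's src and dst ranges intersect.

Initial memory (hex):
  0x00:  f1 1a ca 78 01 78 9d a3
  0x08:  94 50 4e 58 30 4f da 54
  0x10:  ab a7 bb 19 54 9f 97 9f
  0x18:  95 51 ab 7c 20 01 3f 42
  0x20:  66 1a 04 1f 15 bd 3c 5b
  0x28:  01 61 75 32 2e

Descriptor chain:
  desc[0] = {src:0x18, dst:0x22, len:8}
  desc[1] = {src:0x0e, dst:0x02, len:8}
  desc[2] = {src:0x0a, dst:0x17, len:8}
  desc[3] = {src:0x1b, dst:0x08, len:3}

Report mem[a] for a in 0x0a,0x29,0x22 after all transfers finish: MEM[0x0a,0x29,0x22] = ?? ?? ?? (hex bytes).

MEM[0x0a,0x29,0x22] = ab 42 95

D0: mem[0x22..0x29] <- [95 51 ab 7c 20 01 3f 42]
D1: mem[0x02..0x09] <- [da 54 ab a7 bb 19 54 9f]
D2: mem[0x17..0x1e] <- [4e 58 30 4f da 54 ab a7]
D3: mem[0x08..0x0a] <- [da 54 ab]
query mem[0x0a]=0xab, mem[0x29]=0x42, mem[0x22]=0x95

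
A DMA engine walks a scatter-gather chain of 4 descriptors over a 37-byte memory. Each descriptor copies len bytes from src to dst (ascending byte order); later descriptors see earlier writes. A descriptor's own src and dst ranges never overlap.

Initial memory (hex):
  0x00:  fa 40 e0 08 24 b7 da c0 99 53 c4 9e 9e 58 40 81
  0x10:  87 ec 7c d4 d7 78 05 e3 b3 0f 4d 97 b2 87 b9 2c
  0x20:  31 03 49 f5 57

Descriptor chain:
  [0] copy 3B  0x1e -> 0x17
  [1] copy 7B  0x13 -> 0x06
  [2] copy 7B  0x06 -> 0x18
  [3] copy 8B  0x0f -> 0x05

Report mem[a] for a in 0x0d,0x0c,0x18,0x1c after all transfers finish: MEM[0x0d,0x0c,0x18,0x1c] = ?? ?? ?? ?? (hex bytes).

[0] 0x1e->0x17 len=3 : b9 2c 31
[1] 0x13->0x06 len=7 : d4 d7 78 05 b9 2c 31
[2] 0x06->0x18 len=7 : d4 d7 78 05 b9 2c 31
[3] 0x0f->0x05 len=8 : 81 87 ec 7c d4 d7 78 05
query mem[0x0d]=0x58, mem[0x0c]=0x05, mem[0x18]=0xd4, mem[0x1c]=0xb9

MEM[0x0d,0x0c,0x18,0x1c] = 58 05 d4 b9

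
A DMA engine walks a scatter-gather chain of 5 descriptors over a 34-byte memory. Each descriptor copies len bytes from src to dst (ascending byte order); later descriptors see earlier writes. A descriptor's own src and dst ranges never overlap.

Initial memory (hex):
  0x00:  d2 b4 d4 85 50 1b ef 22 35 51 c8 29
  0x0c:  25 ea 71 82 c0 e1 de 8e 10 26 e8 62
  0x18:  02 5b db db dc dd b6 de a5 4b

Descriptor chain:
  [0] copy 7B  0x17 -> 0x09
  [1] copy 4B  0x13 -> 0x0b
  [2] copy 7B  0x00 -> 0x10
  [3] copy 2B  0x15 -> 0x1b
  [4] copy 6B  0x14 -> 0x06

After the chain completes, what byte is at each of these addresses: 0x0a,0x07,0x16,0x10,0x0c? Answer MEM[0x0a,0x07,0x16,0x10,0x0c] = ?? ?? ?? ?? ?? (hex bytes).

MEM[0x0a,0x07,0x16,0x10,0x0c] = 02 1b ef d2 10

  after D0: wrote 7B at 0x09 = 62025bdbdbdcdd
  after D1: wrote 4B at 0x0b = 8e1026e8
  after D2: wrote 7B at 0x10 = d2b4d485501bef
  after D3: wrote 2B at 0x1b = 1bef
  after D4: wrote 6B at 0x06 = 501bef62025b
query mem[0x0a]=0x02, mem[0x07]=0x1b, mem[0x16]=0xef, mem[0x10]=0xd2, mem[0x0c]=0x10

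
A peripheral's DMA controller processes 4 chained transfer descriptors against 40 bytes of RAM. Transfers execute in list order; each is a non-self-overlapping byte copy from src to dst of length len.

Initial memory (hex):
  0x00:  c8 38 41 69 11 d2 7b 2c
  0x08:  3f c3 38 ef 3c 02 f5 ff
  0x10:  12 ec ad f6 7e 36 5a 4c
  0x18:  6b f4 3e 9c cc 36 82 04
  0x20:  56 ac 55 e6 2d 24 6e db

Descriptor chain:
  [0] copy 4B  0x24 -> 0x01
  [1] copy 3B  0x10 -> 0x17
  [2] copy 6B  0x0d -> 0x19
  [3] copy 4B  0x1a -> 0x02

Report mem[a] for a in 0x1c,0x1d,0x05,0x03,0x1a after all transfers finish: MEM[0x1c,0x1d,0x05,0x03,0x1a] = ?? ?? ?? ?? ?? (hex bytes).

#0 dst[0x01+4] := {0x2d,0x24,0x6e,0xdb}
#1 dst[0x17+3] := {0x12,0xec,0xad}
#2 dst[0x19+6] := {0x02,0xf5,0xff,0x12,0xec,0xad}
#3 dst[0x02+4] := {0xf5,0xff,0x12,0xec}
query mem[0x1c]=0x12, mem[0x1d]=0xec, mem[0x05]=0xec, mem[0x03]=0xff, mem[0x1a]=0xf5

MEM[0x1c,0x1d,0x05,0x03,0x1a] = 12 ec ec ff f5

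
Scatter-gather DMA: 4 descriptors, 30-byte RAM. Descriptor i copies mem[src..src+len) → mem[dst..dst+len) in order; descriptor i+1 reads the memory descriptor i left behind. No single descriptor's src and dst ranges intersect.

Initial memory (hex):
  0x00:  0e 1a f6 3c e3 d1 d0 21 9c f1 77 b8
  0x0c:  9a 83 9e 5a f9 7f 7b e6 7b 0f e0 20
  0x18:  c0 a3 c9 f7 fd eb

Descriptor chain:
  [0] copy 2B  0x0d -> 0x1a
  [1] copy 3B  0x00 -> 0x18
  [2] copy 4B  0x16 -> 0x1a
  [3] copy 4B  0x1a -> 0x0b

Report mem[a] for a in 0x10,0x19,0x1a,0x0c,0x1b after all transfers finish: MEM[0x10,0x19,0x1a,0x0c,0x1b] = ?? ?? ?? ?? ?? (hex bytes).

MEM[0x10,0x19,0x1a,0x0c,0x1b] = f9 1a e0 20 20

D0: mem[0x1a..0x1b] <- [83 9e]
D1: mem[0x18..0x1a] <- [0e 1a f6]
D2: mem[0x1a..0x1d] <- [e0 20 0e 1a]
D3: mem[0x0b..0x0e] <- [e0 20 0e 1a]
query mem[0x10]=0xf9, mem[0x19]=0x1a, mem[0x1a]=0xe0, mem[0x0c]=0x20, mem[0x1b]=0x20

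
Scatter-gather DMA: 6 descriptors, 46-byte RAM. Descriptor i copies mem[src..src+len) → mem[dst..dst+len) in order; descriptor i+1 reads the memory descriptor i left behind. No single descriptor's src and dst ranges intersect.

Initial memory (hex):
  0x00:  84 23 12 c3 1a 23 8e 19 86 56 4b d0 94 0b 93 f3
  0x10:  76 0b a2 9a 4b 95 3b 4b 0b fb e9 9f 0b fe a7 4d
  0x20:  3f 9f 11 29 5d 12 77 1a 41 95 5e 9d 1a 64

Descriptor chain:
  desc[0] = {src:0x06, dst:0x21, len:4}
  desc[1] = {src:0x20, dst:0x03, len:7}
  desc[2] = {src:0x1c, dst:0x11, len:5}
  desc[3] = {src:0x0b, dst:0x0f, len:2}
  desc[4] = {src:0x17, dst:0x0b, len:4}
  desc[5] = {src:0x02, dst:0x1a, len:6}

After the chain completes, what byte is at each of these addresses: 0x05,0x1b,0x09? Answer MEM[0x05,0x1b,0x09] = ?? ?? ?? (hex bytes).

MEM[0x05,0x1b,0x09] = 19 3f 77

[0] 0x06->0x21 len=4 : 8e 19 86 56
[1] 0x20->0x03 len=7 : 3f 8e 19 86 56 12 77
[2] 0x1c->0x11 len=5 : 0b fe a7 4d 3f
[3] 0x0b->0x0f len=2 : d0 94
[4] 0x17->0x0b len=4 : 4b 0b fb e9
[5] 0x02->0x1a len=6 : 12 3f 8e 19 86 56
query mem[0x05]=0x19, mem[0x1b]=0x3f, mem[0x09]=0x77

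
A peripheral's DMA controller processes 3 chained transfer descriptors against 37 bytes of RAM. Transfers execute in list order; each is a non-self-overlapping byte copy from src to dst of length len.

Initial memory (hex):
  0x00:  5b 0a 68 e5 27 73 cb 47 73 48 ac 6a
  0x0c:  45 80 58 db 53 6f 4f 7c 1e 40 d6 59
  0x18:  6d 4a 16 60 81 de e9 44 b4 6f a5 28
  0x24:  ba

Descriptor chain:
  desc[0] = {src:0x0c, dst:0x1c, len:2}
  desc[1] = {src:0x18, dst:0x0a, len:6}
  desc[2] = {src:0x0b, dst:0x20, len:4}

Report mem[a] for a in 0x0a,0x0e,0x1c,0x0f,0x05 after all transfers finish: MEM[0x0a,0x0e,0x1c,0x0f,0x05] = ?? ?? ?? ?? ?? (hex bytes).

  after D0: wrote 2B at 0x1c = 4580
  after D1: wrote 6B at 0x0a = 6d4a16604580
  after D2: wrote 4B at 0x20 = 4a166045
query mem[0x0a]=0x6d, mem[0x0e]=0x45, mem[0x1c]=0x45, mem[0x0f]=0x80, mem[0x05]=0x73

MEM[0x0a,0x0e,0x1c,0x0f,0x05] = 6d 45 45 80 73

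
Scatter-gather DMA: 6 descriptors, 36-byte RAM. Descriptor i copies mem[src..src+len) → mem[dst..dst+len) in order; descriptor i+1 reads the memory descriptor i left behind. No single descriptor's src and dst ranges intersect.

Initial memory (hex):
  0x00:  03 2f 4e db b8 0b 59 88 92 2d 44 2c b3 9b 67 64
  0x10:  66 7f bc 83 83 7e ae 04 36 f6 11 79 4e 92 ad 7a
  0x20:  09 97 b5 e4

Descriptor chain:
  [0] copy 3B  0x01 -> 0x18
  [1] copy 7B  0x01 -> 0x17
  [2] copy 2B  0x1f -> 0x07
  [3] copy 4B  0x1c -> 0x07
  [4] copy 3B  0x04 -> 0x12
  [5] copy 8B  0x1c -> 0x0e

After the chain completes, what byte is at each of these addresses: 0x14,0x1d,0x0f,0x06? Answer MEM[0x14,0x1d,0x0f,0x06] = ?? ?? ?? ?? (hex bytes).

MEM[0x14,0x1d,0x0f,0x06] = b5 88 88 59

  after D0: wrote 3B at 0x18 = 2f4edb
  after D1: wrote 7B at 0x17 = 2f4edbb80b5988
  after D2: wrote 2B at 0x07 = 7a09
  after D3: wrote 4B at 0x07 = 5988ad7a
  after D4: wrote 3B at 0x12 = b80b59
  after D5: wrote 8B at 0x0e = 5988ad7a0997b5e4
query mem[0x14]=0xb5, mem[0x1d]=0x88, mem[0x0f]=0x88, mem[0x06]=0x59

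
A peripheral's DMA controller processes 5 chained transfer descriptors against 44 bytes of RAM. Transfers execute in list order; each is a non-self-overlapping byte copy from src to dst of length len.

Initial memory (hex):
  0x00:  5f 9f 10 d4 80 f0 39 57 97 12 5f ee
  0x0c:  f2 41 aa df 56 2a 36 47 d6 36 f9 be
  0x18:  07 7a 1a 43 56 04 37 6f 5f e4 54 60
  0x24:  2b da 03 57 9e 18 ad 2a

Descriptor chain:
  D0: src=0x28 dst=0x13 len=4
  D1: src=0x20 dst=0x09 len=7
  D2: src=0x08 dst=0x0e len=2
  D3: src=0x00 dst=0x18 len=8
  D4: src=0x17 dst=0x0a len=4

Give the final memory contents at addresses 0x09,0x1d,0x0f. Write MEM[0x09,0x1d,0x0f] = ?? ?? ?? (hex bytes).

MEM[0x09,0x1d,0x0f] = 5f f0 5f

#0 dst[0x13+4] := {0x9e,0x18,0xad,0x2a}
#1 dst[0x09+7] := {0x5f,0xe4,0x54,0x60,0x2b,0xda,0x03}
#2 dst[0x0e+2] := {0x97,0x5f}
#3 dst[0x18+8] := {0x5f,0x9f,0x10,0xd4,0x80,0xf0,0x39,0x57}
#4 dst[0x0a+4] := {0xbe,0x5f,0x9f,0x10}
query mem[0x09]=0x5f, mem[0x1d]=0xf0, mem[0x0f]=0x5f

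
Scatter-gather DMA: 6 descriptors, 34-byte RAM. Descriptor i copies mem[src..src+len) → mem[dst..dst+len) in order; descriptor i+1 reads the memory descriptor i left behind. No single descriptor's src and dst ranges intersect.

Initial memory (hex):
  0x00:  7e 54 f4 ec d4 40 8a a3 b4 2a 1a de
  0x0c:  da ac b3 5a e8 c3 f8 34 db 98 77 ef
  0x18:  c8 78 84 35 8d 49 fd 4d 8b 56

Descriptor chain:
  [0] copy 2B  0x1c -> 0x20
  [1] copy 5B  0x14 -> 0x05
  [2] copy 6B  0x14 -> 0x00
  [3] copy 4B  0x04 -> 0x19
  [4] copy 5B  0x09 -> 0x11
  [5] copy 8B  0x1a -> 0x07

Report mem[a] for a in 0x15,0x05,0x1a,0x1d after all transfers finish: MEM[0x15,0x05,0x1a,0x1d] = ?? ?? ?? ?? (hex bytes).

  after D0: wrote 2B at 0x20 = 8d49
  after D1: wrote 5B at 0x05 = db9877efc8
  after D2: wrote 6B at 0x00 = db9877efc878
  after D3: wrote 4B at 0x19 = c8789877
  after D4: wrote 5B at 0x11 = c81adedaac
  after D5: wrote 8B at 0x07 = 78987749fd4d8d49
query mem[0x15]=0xac, mem[0x05]=0x78, mem[0x1a]=0x78, mem[0x1d]=0x49

MEM[0x15,0x05,0x1a,0x1d] = ac 78 78 49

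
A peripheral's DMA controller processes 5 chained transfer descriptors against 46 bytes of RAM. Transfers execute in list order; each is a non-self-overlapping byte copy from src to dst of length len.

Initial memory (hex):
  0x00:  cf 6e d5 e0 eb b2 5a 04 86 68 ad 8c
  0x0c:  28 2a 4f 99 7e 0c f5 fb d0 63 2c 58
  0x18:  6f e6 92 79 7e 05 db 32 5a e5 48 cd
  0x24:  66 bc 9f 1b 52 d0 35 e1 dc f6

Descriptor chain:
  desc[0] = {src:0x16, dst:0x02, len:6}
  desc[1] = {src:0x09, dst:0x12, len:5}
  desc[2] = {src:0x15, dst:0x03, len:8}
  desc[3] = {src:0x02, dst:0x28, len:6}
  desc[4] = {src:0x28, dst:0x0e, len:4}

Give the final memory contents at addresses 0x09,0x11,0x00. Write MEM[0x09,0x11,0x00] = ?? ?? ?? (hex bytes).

#0 dst[0x02+6] := {0x2c,0x58,0x6f,0xe6,0x92,0x79}
#1 dst[0x12+5] := {0x68,0xad,0x8c,0x28,0x2a}
#2 dst[0x03+8] := {0x28,0x2a,0x58,0x6f,0xe6,0x92,0x79,0x7e}
#3 dst[0x28+6] := {0x2c,0x28,0x2a,0x58,0x6f,0xe6}
#4 dst[0x0e+4] := {0x2c,0x28,0x2a,0x58}
query mem[0x09]=0x79, mem[0x11]=0x58, mem[0x00]=0xcf

MEM[0x09,0x11,0x00] = 79 58 cf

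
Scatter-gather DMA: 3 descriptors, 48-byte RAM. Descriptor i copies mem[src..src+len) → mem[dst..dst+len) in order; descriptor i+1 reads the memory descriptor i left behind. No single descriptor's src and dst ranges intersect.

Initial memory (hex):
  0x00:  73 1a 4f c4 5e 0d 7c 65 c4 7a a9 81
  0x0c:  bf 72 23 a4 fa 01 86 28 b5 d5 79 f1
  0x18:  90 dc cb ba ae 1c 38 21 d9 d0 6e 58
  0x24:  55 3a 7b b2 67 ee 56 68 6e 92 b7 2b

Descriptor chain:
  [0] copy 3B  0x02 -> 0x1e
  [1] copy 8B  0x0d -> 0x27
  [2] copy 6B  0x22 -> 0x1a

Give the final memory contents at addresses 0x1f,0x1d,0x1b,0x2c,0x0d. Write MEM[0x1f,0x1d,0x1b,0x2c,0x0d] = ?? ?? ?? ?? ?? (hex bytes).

[0] 0x02->0x1e len=3 : 4f c4 5e
[1] 0x0d->0x27 len=8 : 72 23 a4 fa 01 86 28 b5
[2] 0x22->0x1a len=6 : 6e 58 55 3a 7b 72
query mem[0x1f]=0x72, mem[0x1d]=0x3a, mem[0x1b]=0x58, mem[0x2c]=0x86, mem[0x0d]=0x72

MEM[0x1f,0x1d,0x1b,0x2c,0x0d] = 72 3a 58 86 72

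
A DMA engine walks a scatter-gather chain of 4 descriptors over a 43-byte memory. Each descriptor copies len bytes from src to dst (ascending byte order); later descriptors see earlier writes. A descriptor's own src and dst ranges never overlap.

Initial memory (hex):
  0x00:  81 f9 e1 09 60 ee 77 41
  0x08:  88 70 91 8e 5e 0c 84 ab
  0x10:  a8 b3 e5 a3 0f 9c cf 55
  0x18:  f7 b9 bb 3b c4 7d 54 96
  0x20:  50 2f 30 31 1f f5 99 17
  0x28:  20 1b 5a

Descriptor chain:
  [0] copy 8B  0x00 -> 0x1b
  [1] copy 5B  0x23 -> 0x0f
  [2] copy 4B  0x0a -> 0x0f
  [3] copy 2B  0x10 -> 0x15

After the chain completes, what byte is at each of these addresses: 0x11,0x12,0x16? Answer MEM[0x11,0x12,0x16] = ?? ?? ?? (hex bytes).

MEM[0x11,0x12,0x16] = 5e 0c 5e

D0: mem[0x1b..0x22] <- [81 f9 e1 09 60 ee 77 41]
D1: mem[0x0f..0x13] <- [31 1f f5 99 17]
D2: mem[0x0f..0x12] <- [91 8e 5e 0c]
D3: mem[0x15..0x16] <- [8e 5e]
query mem[0x11]=0x5e, mem[0x12]=0x0c, mem[0x16]=0x5e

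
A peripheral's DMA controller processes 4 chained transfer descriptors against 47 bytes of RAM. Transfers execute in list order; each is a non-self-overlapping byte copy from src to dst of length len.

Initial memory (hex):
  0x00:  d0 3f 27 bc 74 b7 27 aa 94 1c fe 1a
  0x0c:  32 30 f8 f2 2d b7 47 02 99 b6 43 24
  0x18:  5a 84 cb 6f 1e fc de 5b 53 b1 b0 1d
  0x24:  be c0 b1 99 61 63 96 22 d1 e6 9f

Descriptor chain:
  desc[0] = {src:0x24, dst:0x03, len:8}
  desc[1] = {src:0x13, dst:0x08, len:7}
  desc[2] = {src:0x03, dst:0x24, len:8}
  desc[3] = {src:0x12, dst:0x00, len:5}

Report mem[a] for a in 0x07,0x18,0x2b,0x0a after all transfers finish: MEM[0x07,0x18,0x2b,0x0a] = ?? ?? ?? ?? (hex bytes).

MEM[0x07,0x18,0x2b,0x0a] = 61 5a b6 b6

#0 dst[0x03+8] := {0xbe,0xc0,0xb1,0x99,0x61,0x63,0x96,0x22}
#1 dst[0x08+7] := {0x02,0x99,0xb6,0x43,0x24,0x5a,0x84}
#2 dst[0x24+8] := {0xbe,0xc0,0xb1,0x99,0x61,0x02,0x99,0xb6}
#3 dst[0x00+5] := {0x47,0x02,0x99,0xb6,0x43}
query mem[0x07]=0x61, mem[0x18]=0x5a, mem[0x2b]=0xb6, mem[0x0a]=0xb6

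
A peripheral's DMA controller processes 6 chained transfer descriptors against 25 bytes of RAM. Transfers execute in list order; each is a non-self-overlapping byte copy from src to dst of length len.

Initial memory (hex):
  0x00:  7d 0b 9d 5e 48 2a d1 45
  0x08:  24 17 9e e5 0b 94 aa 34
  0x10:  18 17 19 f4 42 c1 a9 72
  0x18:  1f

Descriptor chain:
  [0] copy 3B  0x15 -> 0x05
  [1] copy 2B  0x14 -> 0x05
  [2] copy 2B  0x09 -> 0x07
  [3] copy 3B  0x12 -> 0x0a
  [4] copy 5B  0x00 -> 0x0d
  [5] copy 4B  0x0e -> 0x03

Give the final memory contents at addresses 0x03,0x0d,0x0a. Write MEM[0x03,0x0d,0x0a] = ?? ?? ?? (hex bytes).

MEM[0x03,0x0d,0x0a] = 0b 7d 19

D0: mem[0x05..0x07] <- [c1 a9 72]
D1: mem[0x05..0x06] <- [42 c1]
D2: mem[0x07..0x08] <- [17 9e]
D3: mem[0x0a..0x0c] <- [19 f4 42]
D4: mem[0x0d..0x11] <- [7d 0b 9d 5e 48]
D5: mem[0x03..0x06] <- [0b 9d 5e 48]
query mem[0x03]=0x0b, mem[0x0d]=0x7d, mem[0x0a]=0x19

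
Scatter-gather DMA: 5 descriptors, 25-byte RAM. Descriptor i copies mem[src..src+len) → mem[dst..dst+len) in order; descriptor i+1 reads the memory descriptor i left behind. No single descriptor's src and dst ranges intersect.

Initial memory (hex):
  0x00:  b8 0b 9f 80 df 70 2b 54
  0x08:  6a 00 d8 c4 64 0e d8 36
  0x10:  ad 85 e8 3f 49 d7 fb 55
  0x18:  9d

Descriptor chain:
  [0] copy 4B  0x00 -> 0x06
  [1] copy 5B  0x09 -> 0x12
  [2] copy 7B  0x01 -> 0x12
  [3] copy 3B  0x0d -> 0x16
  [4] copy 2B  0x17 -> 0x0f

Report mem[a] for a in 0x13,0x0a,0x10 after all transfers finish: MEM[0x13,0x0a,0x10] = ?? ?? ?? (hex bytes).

MEM[0x13,0x0a,0x10] = 9f d8 36

D0: mem[0x06..0x09] <- [b8 0b 9f 80]
D1: mem[0x12..0x16] <- [80 d8 c4 64 0e]
D2: mem[0x12..0x18] <- [0b 9f 80 df 70 b8 0b]
D3: mem[0x16..0x18] <- [0e d8 36]
D4: mem[0x0f..0x10] <- [d8 36]
query mem[0x13]=0x9f, mem[0x0a]=0xd8, mem[0x10]=0x36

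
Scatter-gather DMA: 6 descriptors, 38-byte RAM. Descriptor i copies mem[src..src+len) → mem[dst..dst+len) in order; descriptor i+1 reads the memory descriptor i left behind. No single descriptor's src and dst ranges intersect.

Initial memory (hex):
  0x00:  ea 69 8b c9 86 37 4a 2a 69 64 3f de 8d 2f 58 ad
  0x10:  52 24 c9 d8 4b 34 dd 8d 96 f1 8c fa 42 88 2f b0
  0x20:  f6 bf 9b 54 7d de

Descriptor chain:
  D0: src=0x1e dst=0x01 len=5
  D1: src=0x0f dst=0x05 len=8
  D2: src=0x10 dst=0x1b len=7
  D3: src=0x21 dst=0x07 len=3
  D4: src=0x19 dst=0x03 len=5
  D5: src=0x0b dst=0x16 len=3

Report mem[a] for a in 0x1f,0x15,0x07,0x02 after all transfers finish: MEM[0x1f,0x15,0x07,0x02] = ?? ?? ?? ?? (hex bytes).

[0] 0x1e->0x01 len=5 : 2f b0 f6 bf 9b
[1] 0x0f->0x05 len=8 : ad 52 24 c9 d8 4b 34 dd
[2] 0x10->0x1b len=7 : 52 24 c9 d8 4b 34 dd
[3] 0x21->0x07 len=3 : dd 9b 54
[4] 0x19->0x03 len=5 : f1 8c 52 24 c9
[5] 0x0b->0x16 len=3 : 34 dd 2f
query mem[0x1f]=0x4b, mem[0x15]=0x34, mem[0x07]=0xc9, mem[0x02]=0xb0

MEM[0x1f,0x15,0x07,0x02] = 4b 34 c9 b0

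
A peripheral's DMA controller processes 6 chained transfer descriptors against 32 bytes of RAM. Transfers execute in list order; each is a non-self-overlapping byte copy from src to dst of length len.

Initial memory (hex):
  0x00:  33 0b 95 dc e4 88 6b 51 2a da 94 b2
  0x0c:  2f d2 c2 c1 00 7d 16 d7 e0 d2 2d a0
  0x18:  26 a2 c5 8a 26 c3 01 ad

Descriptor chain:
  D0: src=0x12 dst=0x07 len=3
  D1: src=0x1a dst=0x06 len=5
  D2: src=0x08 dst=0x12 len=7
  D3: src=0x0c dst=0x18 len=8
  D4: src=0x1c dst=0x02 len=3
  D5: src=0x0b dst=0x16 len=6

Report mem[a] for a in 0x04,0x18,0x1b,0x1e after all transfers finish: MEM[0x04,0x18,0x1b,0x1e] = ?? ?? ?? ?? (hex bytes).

MEM[0x04,0x18,0x1b,0x1e] = 26 d2 00 26

D0: mem[0x07..0x09] <- [16 d7 e0]
D1: mem[0x06..0x0a] <- [c5 8a 26 c3 01]
D2: mem[0x12..0x18] <- [26 c3 01 b2 2f d2 c2]
D3: mem[0x18..0x1f] <- [2f d2 c2 c1 00 7d 26 c3]
D4: mem[0x02..0x04] <- [00 7d 26]
D5: mem[0x16..0x1b] <- [b2 2f d2 c2 c1 00]
query mem[0x04]=0x26, mem[0x18]=0xd2, mem[0x1b]=0x00, mem[0x1e]=0x26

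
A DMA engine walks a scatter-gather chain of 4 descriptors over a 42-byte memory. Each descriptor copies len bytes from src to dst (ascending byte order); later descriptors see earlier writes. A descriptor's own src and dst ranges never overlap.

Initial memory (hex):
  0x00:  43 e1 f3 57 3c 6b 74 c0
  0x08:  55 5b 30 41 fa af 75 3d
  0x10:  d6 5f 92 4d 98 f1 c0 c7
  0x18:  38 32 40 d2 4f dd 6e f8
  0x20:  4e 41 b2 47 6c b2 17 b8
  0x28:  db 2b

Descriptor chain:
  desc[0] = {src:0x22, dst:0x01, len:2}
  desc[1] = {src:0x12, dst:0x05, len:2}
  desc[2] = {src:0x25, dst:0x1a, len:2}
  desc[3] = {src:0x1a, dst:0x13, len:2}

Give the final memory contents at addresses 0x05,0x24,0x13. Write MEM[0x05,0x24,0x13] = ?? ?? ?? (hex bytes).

  after D0: wrote 2B at 0x01 = b247
  after D1: wrote 2B at 0x05 = 924d
  after D2: wrote 2B at 0x1a = b217
  after D3: wrote 2B at 0x13 = b217
query mem[0x05]=0x92, mem[0x24]=0x6c, mem[0x13]=0xb2

MEM[0x05,0x24,0x13] = 92 6c b2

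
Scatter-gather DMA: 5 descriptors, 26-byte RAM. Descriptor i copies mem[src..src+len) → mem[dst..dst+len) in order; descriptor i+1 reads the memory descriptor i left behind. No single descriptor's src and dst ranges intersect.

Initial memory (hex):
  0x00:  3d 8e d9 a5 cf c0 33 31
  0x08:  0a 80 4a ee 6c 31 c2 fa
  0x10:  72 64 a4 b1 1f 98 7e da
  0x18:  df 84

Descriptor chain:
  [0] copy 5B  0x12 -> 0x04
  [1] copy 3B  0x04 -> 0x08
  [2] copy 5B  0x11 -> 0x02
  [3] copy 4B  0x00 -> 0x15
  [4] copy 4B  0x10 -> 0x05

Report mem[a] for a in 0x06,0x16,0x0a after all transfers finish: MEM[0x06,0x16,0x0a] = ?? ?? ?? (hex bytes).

  after D0: wrote 5B at 0x04 = a4b11f987e
  after D1: wrote 3B at 0x08 = a4b11f
  after D2: wrote 5B at 0x02 = 64a4b11f98
  after D3: wrote 4B at 0x15 = 3d8e64a4
  after D4: wrote 4B at 0x05 = 7264a4b1
query mem[0x06]=0x64, mem[0x16]=0x8e, mem[0x0a]=0x1f

MEM[0x06,0x16,0x0a] = 64 8e 1f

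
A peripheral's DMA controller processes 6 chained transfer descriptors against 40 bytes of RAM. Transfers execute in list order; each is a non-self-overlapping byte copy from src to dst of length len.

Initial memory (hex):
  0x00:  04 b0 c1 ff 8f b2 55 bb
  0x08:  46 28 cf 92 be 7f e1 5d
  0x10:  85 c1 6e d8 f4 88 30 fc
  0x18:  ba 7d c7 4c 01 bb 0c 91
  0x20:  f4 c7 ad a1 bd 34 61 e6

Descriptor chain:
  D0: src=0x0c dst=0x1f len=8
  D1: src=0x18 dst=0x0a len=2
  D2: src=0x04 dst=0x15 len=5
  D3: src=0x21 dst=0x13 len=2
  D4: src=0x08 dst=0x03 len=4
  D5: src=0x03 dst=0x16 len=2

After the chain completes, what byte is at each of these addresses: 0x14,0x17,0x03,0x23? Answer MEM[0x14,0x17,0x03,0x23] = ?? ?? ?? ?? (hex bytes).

[0] 0x0c->0x1f len=8 : be 7f e1 5d 85 c1 6e d8
[1] 0x18->0x0a len=2 : ba 7d
[2] 0x04->0x15 len=5 : 8f b2 55 bb 46
[3] 0x21->0x13 len=2 : e1 5d
[4] 0x08->0x03 len=4 : 46 28 ba 7d
[5] 0x03->0x16 len=2 : 46 28
query mem[0x14]=0x5d, mem[0x17]=0x28, mem[0x03]=0x46, mem[0x23]=0x85

MEM[0x14,0x17,0x03,0x23] = 5d 28 46 85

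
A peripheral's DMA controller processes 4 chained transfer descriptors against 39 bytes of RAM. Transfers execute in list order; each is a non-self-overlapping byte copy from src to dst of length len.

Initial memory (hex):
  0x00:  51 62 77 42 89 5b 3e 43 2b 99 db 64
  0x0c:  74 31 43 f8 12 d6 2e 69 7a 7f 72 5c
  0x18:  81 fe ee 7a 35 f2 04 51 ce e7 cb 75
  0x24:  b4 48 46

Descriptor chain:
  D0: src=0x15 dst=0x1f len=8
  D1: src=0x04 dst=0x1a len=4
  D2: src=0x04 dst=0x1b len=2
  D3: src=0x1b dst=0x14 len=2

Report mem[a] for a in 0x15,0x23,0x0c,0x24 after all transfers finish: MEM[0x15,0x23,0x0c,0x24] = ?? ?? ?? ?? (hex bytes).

MEM[0x15,0x23,0x0c,0x24] = 5b fe 74 ee

[0] 0x15->0x1f len=8 : 7f 72 5c 81 fe ee 7a 35
[1] 0x04->0x1a len=4 : 89 5b 3e 43
[2] 0x04->0x1b len=2 : 89 5b
[3] 0x1b->0x14 len=2 : 89 5b
query mem[0x15]=0x5b, mem[0x23]=0xfe, mem[0x0c]=0x74, mem[0x24]=0xee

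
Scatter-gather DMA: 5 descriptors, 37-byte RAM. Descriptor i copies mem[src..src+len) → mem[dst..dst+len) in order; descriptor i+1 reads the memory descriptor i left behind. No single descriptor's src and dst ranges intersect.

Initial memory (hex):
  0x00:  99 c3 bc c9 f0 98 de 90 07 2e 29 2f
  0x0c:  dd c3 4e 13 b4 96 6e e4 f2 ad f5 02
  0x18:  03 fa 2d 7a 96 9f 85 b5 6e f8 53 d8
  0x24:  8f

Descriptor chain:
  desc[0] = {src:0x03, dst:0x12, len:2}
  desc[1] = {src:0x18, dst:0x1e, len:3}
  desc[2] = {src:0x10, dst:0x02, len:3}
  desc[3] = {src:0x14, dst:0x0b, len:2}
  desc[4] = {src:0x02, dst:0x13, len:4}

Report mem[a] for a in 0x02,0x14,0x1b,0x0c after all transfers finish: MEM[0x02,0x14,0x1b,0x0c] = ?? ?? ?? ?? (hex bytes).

MEM[0x02,0x14,0x1b,0x0c] = b4 96 7a ad

#0 dst[0x12+2] := {0xc9,0xf0}
#1 dst[0x1e+3] := {0x03,0xfa,0x2d}
#2 dst[0x02+3] := {0xb4,0x96,0xc9}
#3 dst[0x0b+2] := {0xf2,0xad}
#4 dst[0x13+4] := {0xb4,0x96,0xc9,0x98}
query mem[0x02]=0xb4, mem[0x14]=0x96, mem[0x1b]=0x7a, mem[0x0c]=0xad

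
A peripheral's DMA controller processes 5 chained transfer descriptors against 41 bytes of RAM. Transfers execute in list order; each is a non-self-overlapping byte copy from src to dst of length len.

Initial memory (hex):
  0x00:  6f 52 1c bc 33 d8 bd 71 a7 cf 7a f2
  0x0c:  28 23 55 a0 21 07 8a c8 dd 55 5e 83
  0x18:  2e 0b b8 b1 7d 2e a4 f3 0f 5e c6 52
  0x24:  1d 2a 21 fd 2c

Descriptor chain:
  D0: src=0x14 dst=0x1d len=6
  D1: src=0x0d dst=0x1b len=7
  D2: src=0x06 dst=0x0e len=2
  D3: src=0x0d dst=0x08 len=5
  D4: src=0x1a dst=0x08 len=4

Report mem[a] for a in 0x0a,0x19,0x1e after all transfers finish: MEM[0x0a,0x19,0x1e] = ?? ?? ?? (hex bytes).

#0 dst[0x1d+6] := {0xdd,0x55,0x5e,0x83,0x2e,0x0b}
#1 dst[0x1b+7] := {0x23,0x55,0xa0,0x21,0x07,0x8a,0xc8}
#2 dst[0x0e+2] := {0xbd,0x71}
#3 dst[0x08+5] := {0x23,0xbd,0x71,0x21,0x07}
#4 dst[0x08+4] := {0xb8,0x23,0x55,0xa0}
query mem[0x0a]=0x55, mem[0x19]=0x0b, mem[0x1e]=0x21

MEM[0x0a,0x19,0x1e] = 55 0b 21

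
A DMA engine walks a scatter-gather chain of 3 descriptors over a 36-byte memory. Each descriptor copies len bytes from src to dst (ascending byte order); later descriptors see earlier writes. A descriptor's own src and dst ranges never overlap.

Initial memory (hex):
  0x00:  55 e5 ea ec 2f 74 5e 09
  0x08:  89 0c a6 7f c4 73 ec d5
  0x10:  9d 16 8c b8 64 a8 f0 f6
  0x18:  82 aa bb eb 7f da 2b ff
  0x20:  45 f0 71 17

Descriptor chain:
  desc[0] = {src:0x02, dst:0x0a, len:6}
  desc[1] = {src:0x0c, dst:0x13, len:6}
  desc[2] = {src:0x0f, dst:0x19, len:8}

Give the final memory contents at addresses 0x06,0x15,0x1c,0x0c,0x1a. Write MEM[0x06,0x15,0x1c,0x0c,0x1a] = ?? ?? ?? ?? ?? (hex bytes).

MEM[0x06,0x15,0x1c,0x0c,0x1a] = 5e 5e 8c 2f 9d

  after D0: wrote 6B at 0x0a = eaec2f745e09
  after D1: wrote 6B at 0x13 = 2f745e099d16
  after D2: wrote 8B at 0x19 = 099d168c2f745e09
query mem[0x06]=0x5e, mem[0x15]=0x5e, mem[0x1c]=0x8c, mem[0x0c]=0x2f, mem[0x1a]=0x9d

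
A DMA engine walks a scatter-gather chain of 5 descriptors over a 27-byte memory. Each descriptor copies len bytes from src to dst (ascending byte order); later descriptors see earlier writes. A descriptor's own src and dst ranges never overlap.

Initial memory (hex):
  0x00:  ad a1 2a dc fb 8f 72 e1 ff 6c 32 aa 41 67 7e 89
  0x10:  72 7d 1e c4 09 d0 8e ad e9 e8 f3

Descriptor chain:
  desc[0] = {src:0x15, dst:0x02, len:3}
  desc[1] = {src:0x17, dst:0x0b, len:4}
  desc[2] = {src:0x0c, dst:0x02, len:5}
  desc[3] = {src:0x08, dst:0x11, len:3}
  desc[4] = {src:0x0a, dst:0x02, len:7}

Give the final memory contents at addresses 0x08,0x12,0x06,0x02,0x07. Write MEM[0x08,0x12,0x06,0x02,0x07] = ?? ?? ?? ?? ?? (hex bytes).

MEM[0x08,0x12,0x06,0x02,0x07] = 72 6c f3 32 89

[0] 0x15->0x02 len=3 : d0 8e ad
[1] 0x17->0x0b len=4 : ad e9 e8 f3
[2] 0x0c->0x02 len=5 : e9 e8 f3 89 72
[3] 0x08->0x11 len=3 : ff 6c 32
[4] 0x0a->0x02 len=7 : 32 ad e9 e8 f3 89 72
query mem[0x08]=0x72, mem[0x12]=0x6c, mem[0x06]=0xf3, mem[0x02]=0x32, mem[0x07]=0x89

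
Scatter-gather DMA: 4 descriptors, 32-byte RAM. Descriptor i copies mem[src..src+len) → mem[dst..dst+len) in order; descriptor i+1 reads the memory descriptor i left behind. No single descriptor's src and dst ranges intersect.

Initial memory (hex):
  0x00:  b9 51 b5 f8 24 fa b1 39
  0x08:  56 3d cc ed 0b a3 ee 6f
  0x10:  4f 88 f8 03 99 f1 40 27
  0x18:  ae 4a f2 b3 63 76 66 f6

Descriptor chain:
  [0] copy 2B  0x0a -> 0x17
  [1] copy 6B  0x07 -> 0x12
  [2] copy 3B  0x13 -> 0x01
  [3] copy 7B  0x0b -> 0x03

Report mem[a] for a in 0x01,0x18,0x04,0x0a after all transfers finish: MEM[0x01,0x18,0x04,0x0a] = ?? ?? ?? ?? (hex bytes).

MEM[0x01,0x18,0x04,0x0a] = 56 ed 0b cc

D0: mem[0x17..0x18] <- [cc ed]
D1: mem[0x12..0x17] <- [39 56 3d cc ed 0b]
D2: mem[0x01..0x03] <- [56 3d cc]
D3: mem[0x03..0x09] <- [ed 0b a3 ee 6f 4f 88]
query mem[0x01]=0x56, mem[0x18]=0xed, mem[0x04]=0x0b, mem[0x0a]=0xcc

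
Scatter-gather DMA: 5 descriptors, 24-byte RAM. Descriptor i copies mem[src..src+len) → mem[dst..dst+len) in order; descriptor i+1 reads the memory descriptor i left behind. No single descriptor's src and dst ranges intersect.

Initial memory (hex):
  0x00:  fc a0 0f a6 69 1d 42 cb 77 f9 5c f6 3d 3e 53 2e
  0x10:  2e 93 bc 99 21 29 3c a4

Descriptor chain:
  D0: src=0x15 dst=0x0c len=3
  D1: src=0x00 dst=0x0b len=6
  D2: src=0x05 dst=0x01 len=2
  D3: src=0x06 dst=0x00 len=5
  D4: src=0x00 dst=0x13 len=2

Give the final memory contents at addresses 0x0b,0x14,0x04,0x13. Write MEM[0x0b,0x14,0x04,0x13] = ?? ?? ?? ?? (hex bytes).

D0: mem[0x0c..0x0e] <- [29 3c a4]
D1: mem[0x0b..0x10] <- [fc a0 0f a6 69 1d]
D2: mem[0x01..0x02] <- [1d 42]
D3: mem[0x00..0x04] <- [42 cb 77 f9 5c]
D4: mem[0x13..0x14] <- [42 cb]
query mem[0x0b]=0xfc, mem[0x14]=0xcb, mem[0x04]=0x5c, mem[0x13]=0x42

MEM[0x0b,0x14,0x04,0x13] = fc cb 5c 42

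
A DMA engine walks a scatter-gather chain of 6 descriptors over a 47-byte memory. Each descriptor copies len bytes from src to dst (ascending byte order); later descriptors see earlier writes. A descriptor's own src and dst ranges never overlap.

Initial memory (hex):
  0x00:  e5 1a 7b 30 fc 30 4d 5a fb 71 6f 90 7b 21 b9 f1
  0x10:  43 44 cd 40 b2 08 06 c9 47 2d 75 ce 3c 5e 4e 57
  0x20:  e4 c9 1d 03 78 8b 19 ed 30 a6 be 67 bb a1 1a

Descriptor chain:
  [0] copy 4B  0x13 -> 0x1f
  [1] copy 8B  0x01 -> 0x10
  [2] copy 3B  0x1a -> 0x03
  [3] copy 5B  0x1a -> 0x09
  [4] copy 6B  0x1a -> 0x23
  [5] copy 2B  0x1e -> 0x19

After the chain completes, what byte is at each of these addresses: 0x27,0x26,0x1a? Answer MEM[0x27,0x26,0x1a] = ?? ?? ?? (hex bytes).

  after D0: wrote 4B at 0x1f = 40b20806
  after D1: wrote 8B at 0x10 = 1a7b30fc304d5afb
  after D2: wrote 3B at 0x03 = 75ce3c
  after D3: wrote 5B at 0x09 = 75ce3c5e4e
  after D4: wrote 6B at 0x23 = 75ce3c5e4e40
  after D5: wrote 2B at 0x19 = 4e40
query mem[0x27]=0x4e, mem[0x26]=0x5e, mem[0x1a]=0x40

MEM[0x27,0x26,0x1a] = 4e 5e 40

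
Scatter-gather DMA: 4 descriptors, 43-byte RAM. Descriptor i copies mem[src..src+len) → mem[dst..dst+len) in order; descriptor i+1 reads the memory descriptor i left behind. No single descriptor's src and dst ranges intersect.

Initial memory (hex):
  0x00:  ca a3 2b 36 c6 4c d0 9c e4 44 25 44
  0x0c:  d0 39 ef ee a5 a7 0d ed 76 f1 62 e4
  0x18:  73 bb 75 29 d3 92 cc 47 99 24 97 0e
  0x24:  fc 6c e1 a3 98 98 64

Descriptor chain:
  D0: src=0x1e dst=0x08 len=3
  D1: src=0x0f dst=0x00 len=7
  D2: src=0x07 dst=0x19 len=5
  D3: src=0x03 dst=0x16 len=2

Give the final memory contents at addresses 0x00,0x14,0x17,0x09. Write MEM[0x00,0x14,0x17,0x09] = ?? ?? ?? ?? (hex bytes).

MEM[0x00,0x14,0x17,0x09] = ee 76 ed 47

  after D0: wrote 3B at 0x08 = cc4799
  after D1: wrote 7B at 0x00 = eea5a70ded76f1
  after D2: wrote 5B at 0x19 = 9ccc479944
  after D3: wrote 2B at 0x16 = 0ded
query mem[0x00]=0xee, mem[0x14]=0x76, mem[0x17]=0xed, mem[0x09]=0x47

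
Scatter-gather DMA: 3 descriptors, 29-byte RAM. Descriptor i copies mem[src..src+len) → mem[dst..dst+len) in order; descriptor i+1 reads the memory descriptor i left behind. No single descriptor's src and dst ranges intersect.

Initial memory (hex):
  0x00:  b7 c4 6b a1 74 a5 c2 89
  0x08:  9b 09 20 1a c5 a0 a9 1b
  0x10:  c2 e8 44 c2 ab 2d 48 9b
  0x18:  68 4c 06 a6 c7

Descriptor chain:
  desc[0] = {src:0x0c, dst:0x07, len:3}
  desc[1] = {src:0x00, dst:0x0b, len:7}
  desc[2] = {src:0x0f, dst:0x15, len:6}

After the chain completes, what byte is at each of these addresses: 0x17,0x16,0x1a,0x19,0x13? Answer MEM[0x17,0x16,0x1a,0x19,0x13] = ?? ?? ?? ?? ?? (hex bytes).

#0 dst[0x07+3] := {0xc5,0xa0,0xa9}
#1 dst[0x0b+7] := {0xb7,0xc4,0x6b,0xa1,0x74,0xa5,0xc2}
#2 dst[0x15+6] := {0x74,0xa5,0xc2,0x44,0xc2,0xab}
query mem[0x17]=0xc2, mem[0x16]=0xa5, mem[0x1a]=0xab, mem[0x19]=0xc2, mem[0x13]=0xc2

MEM[0x17,0x16,0x1a,0x19,0x13] = c2 a5 ab c2 c2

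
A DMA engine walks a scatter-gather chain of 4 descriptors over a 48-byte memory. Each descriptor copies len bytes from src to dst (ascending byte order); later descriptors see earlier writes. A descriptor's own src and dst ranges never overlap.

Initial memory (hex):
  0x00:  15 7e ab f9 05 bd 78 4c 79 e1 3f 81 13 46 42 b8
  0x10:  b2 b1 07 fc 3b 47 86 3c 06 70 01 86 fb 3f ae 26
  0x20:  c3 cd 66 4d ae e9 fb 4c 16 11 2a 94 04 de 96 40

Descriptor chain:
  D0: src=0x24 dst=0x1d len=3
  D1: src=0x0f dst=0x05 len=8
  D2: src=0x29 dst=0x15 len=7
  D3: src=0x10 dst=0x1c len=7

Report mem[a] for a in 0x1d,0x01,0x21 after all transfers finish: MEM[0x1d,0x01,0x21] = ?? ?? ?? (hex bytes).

D0: mem[0x1d..0x1f] <- [ae e9 fb]
D1: mem[0x05..0x0c] <- [b8 b2 b1 07 fc 3b 47 86]
D2: mem[0x15..0x1b] <- [11 2a 94 04 de 96 40]
D3: mem[0x1c..0x22] <- [b2 b1 07 fc 3b 11 2a]
query mem[0x1d]=0xb1, mem[0x01]=0x7e, mem[0x21]=0x11

MEM[0x1d,0x01,0x21] = b1 7e 11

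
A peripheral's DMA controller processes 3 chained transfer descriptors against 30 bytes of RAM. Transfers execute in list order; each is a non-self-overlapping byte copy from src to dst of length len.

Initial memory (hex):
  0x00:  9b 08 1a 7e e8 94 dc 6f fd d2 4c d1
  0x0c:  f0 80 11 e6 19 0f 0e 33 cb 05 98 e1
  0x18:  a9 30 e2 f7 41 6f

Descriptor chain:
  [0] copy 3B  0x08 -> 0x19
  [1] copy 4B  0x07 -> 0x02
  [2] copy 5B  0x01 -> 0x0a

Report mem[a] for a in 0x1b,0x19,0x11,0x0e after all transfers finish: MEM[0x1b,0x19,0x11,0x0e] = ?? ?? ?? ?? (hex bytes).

#0 dst[0x19+3] := {0xfd,0xd2,0x4c}
#1 dst[0x02+4] := {0x6f,0xfd,0xd2,0x4c}
#2 dst[0x0a+5] := {0x08,0x6f,0xfd,0xd2,0x4c}
query mem[0x1b]=0x4c, mem[0x19]=0xfd, mem[0x11]=0x0f, mem[0x0e]=0x4c

MEM[0x1b,0x19,0x11,0x0e] = 4c fd 0f 4c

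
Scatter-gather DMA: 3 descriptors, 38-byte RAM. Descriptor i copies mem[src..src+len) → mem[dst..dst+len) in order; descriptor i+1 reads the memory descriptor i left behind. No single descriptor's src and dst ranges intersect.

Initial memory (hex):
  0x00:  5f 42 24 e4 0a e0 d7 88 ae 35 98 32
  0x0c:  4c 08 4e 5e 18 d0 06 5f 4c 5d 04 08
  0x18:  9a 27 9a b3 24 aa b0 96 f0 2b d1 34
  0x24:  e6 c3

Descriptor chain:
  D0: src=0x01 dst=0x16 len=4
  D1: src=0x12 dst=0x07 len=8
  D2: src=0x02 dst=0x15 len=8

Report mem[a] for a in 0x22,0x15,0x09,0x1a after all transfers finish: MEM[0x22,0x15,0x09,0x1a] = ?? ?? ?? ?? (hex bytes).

MEM[0x22,0x15,0x09,0x1a] = d1 24 4c 06

#0 dst[0x16+4] := {0x42,0x24,0xe4,0x0a}
#1 dst[0x07+8] := {0x06,0x5f,0x4c,0x5d,0x42,0x24,0xe4,0x0a}
#2 dst[0x15+8] := {0x24,0xe4,0x0a,0xe0,0xd7,0x06,0x5f,0x4c}
query mem[0x22]=0xd1, mem[0x15]=0x24, mem[0x09]=0x4c, mem[0x1a]=0x06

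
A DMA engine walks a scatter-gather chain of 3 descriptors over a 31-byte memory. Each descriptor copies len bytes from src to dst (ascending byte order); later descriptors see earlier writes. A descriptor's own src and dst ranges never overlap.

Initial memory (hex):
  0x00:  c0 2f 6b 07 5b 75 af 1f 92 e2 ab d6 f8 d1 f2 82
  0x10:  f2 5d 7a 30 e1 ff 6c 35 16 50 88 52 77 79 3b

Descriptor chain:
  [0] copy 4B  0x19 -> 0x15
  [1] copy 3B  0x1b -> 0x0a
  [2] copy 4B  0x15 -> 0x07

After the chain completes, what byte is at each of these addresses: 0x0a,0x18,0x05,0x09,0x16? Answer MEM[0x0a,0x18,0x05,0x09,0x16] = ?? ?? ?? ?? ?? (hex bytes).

D0: mem[0x15..0x18] <- [50 88 52 77]
D1: mem[0x0a..0x0c] <- [52 77 79]
D2: mem[0x07..0x0a] <- [50 88 52 77]
query mem[0x0a]=0x77, mem[0x18]=0x77, mem[0x05]=0x75, mem[0x09]=0x52, mem[0x16]=0x88

MEM[0x0a,0x18,0x05,0x09,0x16] = 77 77 75 52 88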